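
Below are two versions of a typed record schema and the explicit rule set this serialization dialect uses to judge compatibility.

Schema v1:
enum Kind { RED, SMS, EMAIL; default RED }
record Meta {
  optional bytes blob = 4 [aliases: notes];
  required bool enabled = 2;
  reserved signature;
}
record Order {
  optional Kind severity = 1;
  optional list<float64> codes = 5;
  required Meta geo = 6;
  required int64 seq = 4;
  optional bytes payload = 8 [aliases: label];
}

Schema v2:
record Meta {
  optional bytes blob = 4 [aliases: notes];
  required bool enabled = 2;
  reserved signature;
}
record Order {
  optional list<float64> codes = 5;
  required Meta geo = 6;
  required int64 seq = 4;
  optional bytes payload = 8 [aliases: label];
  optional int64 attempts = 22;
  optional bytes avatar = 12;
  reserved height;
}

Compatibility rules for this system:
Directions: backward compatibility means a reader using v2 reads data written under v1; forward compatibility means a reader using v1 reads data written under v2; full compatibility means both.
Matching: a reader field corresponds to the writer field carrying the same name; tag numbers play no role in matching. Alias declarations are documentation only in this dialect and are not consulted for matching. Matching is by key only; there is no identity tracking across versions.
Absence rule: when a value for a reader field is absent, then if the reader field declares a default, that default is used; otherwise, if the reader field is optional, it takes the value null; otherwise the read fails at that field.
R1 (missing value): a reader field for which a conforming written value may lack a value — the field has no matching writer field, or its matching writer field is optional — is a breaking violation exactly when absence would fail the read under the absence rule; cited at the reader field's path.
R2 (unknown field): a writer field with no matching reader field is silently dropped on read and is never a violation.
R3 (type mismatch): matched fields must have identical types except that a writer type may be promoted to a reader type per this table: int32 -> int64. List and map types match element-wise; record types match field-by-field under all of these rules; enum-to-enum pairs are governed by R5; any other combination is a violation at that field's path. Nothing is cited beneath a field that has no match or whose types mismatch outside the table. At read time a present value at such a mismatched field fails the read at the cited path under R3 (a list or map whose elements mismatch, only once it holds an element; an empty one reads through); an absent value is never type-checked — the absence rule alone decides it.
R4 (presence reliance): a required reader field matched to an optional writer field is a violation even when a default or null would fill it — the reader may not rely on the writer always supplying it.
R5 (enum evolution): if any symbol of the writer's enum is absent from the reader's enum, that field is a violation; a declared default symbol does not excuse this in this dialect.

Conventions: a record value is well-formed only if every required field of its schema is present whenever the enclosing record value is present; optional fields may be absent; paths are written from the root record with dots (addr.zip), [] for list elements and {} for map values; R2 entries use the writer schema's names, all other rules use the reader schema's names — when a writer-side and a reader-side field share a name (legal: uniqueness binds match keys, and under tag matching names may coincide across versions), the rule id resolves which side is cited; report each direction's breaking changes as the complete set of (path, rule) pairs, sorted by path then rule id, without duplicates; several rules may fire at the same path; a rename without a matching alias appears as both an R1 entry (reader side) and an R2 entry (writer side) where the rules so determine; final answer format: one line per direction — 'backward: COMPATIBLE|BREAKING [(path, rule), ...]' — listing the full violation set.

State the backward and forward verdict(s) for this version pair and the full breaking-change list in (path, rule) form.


backward: COMPATIBLE []; forward: COMPATIBLE []

each type pair in Order: writer, then reader
backward for Order (reader v2, writer v1):
  writer optional, list<float64> -> list<float64>: reader codes maps from writer codes
  writer required, Meta -> Meta: reader geo maps from writer geo
  writer required, int64 -> int64: reader seq maps from writer seq
  writer optional, bytes -> bytes: reader payload maps from writer payload
  attempts: no writer match
  avatar: no writer match
  writer field severity has no reader counterpart
  writer optional, bytes -> bytes: reader geo.blob maps from writer geo.blob
  writer required, bool -> bool: reader geo.enabled maps from writer geo.enabled
  => backward verdict for Order: COMPATIBLE, no violations
forward for Order (reader v1, writer v2):
  severity: no writer match
  writer optional, list<float64> -> list<float64>: reader codes maps from writer codes
  writer required, Meta -> Meta: reader geo maps from writer geo
  writer required, int64 -> int64: reader seq maps from writer seq
  writer optional, bytes -> bytes: reader payload maps from writer payload
  writer field attempts has no reader counterpart
  writer field avatar has no reader counterpart
  writer optional, bytes -> bytes: reader geo.blob maps from writer geo.blob
  writer required, bool -> bool: reader geo.enabled maps from writer geo.enabled
  => forward verdict for Order: COMPATIBLE, no violations


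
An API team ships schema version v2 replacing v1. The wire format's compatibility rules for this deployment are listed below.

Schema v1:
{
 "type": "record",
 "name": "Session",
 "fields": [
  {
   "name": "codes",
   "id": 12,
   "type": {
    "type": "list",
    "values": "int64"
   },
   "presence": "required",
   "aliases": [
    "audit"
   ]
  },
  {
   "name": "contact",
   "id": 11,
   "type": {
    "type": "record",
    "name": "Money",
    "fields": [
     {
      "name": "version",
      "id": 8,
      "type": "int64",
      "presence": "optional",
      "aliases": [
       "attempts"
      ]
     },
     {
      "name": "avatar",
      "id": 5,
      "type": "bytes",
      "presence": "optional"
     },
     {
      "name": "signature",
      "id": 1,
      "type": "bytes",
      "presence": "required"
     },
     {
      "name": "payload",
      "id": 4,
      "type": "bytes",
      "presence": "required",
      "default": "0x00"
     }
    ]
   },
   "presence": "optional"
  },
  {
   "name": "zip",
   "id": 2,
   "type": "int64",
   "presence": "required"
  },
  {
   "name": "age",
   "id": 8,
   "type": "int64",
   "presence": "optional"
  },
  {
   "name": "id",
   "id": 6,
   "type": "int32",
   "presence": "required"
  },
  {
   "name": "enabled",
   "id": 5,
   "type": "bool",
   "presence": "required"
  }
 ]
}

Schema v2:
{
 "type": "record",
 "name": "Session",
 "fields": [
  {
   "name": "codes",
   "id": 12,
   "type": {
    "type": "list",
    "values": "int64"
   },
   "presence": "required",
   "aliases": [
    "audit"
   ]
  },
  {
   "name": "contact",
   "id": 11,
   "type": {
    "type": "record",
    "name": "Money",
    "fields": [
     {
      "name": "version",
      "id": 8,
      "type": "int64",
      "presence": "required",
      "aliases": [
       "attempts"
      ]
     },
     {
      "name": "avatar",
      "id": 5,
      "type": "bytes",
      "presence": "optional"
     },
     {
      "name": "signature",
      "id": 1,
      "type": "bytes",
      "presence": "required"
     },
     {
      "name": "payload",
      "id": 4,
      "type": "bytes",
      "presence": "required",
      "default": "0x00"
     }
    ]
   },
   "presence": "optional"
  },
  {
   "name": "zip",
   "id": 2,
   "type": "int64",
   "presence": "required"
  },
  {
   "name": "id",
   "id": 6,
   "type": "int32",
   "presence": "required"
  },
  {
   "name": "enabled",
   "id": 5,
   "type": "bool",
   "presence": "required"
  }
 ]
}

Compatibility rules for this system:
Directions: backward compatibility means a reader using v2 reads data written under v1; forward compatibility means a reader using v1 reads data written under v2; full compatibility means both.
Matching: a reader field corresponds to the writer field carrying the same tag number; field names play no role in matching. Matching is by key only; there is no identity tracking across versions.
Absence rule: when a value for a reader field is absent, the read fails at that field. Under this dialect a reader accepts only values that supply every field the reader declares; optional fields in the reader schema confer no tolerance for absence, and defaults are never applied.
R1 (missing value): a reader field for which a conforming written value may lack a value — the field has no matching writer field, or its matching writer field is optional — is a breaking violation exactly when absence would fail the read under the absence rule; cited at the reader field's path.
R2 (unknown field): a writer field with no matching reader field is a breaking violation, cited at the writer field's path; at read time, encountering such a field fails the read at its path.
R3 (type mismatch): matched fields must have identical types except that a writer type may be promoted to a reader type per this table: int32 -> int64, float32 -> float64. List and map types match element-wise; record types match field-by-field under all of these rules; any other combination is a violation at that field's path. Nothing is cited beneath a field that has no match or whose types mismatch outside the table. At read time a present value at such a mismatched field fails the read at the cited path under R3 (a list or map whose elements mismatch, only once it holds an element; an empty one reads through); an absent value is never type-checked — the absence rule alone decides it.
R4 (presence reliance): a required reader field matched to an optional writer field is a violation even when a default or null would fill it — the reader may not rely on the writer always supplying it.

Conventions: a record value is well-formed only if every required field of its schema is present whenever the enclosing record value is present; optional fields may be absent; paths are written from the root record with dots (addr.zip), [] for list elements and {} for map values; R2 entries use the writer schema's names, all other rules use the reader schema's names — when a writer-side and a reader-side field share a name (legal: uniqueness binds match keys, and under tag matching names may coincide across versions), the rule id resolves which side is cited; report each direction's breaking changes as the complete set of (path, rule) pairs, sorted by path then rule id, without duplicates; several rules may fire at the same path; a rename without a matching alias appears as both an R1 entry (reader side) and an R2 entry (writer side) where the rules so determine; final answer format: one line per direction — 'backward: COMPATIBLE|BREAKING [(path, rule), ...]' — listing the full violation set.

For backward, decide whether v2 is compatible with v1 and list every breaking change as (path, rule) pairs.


the writer's type comes first in each Session pair
backward analysis of Session with v2 as reader and v1 as writer:
  codes: paired with writer codes (list<int64> -> list<int64>; writer required)
  contact: paired with writer contact (Money -> Money; writer optional)
  zip: paired with writer zip (int64 -> int64; writer required)
  id: paired with writer id (int32 -> int32; writer required)
  enabled: paired with writer enabled (bool -> bool; writer required)
  leftover writer field: age
  contact.version: paired with writer contact.version (int64 -> int64; writer optional)
  contact.avatar: paired with writer contact.avatar (bytes -> bytes; writer optional)
  contact.signature: paired with writer contact.signature (bytes -> bytes; writer required)
  contact.payload: paired with writer contact.payload (bytes -> bytes; writer required)
  R2 fires at age
  R1 fires at contact
  R1 fires at contact.avatar
  R1 fires at contact.version
  R4 fires at contact.version
  => backward verdict for Session: BREAKING, 5 violation(s)

backward: BREAKING [(age, R2), (contact, R1), (contact.avatar, R1), (contact.version, R1), (contact.version, R4)]


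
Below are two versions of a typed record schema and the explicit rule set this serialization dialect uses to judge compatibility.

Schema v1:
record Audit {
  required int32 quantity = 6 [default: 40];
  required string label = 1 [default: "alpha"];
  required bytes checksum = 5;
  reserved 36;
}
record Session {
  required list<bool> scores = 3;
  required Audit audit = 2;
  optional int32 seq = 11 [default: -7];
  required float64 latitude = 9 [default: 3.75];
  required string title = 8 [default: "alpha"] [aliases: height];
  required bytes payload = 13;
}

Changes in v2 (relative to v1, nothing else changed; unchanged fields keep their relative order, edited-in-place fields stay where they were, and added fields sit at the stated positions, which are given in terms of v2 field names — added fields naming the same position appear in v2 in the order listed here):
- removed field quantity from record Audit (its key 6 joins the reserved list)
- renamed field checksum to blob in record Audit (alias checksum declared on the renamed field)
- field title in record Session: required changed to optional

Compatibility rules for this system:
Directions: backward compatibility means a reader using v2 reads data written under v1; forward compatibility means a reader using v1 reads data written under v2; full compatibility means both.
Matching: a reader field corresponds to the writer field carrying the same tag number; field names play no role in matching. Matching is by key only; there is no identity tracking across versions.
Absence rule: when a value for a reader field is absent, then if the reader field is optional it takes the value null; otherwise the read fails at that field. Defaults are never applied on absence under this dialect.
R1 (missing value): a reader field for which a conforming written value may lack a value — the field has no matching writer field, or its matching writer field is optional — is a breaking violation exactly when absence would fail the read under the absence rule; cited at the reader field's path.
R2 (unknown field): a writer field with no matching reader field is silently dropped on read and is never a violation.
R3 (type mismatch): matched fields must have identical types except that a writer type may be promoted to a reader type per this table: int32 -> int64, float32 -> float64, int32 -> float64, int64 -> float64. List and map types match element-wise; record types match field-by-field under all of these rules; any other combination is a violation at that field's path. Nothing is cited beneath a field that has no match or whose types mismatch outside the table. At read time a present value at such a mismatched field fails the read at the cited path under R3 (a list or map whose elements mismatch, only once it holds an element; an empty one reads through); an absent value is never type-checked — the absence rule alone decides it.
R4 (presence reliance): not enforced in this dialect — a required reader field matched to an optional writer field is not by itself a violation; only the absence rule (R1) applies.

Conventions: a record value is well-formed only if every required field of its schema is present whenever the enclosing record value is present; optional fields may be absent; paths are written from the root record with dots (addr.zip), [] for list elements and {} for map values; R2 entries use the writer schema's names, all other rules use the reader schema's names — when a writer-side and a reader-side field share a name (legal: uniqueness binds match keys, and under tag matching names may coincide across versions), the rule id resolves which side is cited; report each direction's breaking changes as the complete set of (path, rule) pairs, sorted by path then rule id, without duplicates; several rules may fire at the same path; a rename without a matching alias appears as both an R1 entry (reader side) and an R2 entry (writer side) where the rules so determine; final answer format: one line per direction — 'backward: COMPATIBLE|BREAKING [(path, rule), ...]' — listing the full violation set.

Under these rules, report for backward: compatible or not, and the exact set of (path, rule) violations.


the writer's type comes first in each Session pair
backward analysis of Session with v2 as reader and v1 as writer:
  scores <- scores (list<bool> -> list<bool>, writer required)
  audit <- audit (Audit -> Audit, writer required)
  seq <- seq (int32 -> int32, writer optional)
  latitude <- latitude (float64 -> float64, writer required)
  title <- title (string -> string, writer required)
  payload <- payload (bytes -> bytes, writer required)
  audit.label <- audit.label (string -> string, writer required)
  audit.blob <- audit.checksum (bytes -> bytes, writer required)
  audit.quantity (writer side), unknown to reader
  => backward verdict for Session: COMPATIBLE, no violations
diffs on Session not affecting the asked answer:
  removed field quantity from record Audit (its key 6 joins the reserved list) -> its effect on Session is confined to the forward direction, not asked
  renamed field checksum to blob in record Audit (alias checksum declared on the renamed field) -> inert for the asked Session verdict: nothing fires
  field title in record Session: required changed to optional -> its effect on Session is confined to the forward direction, not asked

backward: COMPATIBLE []


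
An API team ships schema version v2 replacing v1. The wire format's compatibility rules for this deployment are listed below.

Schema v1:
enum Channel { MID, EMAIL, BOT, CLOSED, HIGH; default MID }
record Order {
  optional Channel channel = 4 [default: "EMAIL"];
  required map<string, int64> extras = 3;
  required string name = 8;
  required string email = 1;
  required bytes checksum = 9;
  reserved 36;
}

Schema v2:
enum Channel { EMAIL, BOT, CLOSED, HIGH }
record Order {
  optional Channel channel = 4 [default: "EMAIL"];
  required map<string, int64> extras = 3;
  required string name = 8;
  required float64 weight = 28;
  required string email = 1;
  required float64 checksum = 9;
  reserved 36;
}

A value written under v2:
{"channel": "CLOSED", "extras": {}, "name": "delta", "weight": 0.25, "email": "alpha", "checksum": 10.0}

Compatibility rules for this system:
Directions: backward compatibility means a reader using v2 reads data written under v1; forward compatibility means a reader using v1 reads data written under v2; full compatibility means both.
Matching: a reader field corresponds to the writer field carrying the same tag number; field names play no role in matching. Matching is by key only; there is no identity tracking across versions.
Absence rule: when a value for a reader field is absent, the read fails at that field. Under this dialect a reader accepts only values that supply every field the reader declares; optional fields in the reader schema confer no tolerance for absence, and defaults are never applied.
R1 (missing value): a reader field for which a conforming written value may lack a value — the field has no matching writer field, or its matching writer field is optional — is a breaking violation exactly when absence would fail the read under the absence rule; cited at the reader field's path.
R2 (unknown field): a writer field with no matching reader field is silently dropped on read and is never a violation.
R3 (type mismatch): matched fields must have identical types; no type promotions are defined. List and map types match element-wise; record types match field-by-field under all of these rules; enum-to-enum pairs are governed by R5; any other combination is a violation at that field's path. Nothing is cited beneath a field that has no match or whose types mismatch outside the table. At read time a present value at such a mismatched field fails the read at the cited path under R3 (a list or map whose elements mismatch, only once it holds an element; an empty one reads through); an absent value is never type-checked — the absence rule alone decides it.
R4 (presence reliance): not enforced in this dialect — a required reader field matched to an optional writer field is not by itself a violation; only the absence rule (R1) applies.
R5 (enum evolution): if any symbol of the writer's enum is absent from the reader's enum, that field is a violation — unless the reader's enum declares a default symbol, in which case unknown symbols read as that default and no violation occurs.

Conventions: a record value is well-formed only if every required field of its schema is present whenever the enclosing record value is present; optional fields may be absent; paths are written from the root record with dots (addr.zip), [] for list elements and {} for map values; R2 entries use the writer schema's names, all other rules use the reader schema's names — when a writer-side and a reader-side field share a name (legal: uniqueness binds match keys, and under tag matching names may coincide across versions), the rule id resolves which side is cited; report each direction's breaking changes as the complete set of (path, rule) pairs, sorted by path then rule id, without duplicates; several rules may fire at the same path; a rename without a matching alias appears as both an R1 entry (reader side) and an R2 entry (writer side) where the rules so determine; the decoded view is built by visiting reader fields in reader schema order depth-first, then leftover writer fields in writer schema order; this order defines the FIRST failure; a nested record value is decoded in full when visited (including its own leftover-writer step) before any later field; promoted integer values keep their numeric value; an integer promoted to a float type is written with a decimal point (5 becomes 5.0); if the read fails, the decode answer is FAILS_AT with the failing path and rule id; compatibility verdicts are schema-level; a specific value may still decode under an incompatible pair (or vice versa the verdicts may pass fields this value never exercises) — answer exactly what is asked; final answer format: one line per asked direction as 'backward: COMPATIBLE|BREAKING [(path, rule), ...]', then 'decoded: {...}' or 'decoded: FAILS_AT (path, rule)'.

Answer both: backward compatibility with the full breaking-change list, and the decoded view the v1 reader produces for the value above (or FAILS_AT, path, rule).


backward: BREAKING [(channel, R1), (channel, R5), (checksum, R3), (weight, R1)]; decoded: FAILS_AT (checksum, R3)

arrows below run writer -> reader for Order
backward pass over Order, reader schema v2, writer schema v1:
  Channel -> Channel, writer optional: channel aligns to channel
  map<string, int64> -> map<string, int64>, writer required: extras aligns to extras
  string -> string, writer required: name aligns to name
  weight has no writer counterpart
  string -> string, writer required: email aligns to email
  bytes -> float64, writer required: checksum aligns to checksum
  violation R1 at channel
  violation R5 at channel
  violation R3 at checksum
  violation R1 at weight
  => backward verdict for Order: BREAKING, 4 violation(s)
migrating the Order value to v1:
  channel := "CLOSED"
  extras := {}
  name := "delta"
  email := "alpha"
  read fails at checksum under R3
  => FAILS_AT (checksum, R3)


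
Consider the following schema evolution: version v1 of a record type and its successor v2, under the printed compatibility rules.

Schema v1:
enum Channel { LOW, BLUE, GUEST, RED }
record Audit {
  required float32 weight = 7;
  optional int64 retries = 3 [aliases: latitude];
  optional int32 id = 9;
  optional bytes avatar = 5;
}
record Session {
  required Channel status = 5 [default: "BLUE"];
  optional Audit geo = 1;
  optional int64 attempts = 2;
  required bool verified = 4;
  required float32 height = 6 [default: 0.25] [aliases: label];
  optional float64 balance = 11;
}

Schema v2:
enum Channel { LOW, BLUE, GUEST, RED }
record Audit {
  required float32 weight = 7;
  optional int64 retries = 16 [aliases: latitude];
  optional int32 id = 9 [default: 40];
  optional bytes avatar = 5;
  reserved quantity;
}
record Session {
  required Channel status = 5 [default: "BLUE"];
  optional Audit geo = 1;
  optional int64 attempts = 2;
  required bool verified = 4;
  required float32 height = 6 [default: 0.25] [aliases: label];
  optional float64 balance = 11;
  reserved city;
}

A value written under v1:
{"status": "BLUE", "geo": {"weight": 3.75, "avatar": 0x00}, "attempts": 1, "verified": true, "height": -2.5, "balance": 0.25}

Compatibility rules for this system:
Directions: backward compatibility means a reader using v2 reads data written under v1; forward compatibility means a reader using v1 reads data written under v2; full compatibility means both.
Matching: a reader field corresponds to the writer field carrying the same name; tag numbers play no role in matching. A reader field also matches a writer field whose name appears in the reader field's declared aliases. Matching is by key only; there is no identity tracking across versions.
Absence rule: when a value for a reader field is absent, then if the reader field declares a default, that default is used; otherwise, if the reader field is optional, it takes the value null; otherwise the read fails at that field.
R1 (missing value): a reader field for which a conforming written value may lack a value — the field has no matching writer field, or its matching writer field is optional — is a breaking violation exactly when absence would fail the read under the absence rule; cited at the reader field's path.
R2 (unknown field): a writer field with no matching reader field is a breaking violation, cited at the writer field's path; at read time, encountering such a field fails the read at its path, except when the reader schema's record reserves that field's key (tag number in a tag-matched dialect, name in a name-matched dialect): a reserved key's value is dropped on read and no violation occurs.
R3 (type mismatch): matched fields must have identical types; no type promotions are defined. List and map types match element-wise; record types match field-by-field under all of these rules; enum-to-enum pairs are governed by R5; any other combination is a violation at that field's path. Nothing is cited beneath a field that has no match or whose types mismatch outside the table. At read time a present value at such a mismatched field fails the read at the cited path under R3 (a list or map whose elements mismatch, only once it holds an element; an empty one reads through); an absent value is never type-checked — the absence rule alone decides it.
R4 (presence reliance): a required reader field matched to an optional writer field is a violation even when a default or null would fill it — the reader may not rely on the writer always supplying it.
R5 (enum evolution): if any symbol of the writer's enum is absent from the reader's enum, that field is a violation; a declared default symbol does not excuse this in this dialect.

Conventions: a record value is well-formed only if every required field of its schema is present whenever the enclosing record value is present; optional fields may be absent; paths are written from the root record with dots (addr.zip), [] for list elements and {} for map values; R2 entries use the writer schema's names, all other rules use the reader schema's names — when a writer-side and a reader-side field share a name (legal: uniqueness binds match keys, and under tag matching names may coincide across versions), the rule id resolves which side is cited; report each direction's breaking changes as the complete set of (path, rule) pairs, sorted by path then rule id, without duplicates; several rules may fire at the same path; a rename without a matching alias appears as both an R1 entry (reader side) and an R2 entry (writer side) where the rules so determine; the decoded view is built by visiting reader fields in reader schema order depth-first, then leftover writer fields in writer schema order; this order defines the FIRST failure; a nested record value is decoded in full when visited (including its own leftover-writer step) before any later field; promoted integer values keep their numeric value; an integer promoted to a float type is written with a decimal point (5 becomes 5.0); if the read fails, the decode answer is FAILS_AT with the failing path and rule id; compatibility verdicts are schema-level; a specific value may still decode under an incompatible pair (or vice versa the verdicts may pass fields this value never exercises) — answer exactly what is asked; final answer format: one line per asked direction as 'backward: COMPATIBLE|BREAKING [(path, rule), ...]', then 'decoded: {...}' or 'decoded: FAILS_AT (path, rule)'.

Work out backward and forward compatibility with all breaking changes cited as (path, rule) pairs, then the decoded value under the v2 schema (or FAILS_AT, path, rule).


arrows below run writer -> reader for Session
checking backward for Session: reader v2 against writer v1:
  status: Channel -> Channel, writer required; from status
  geo: Audit -> Audit, writer optional; from geo
  attempts: int64 -> int64, writer optional; from attempts
  verified: bool -> bool, writer required; from verified
  height: float32 -> float32, writer required; from height
  balance: float64 -> float64, writer optional; from balance
  geo.weight: float32 -> float32, writer required; from geo.weight
  geo.retries: int64 -> int64, writer optional; from geo.retries
  geo.id: int32 -> int32, writer optional; from geo.id
  geo.avatar: bytes -> bytes, writer optional; from geo.avatar
  => no violations; backward on Session: COMPATIBLE
checking forward for Session: reader v1 against writer v2:
  status: Channel -> Channel, writer required; from status
  geo: Audit -> Audit, writer optional; from geo
  attempts: int64 -> int64, writer optional; from attempts
  verified: bool -> bool, writer required; from verified
  height: float32 -> float32, writer required; from height
  balance: float64 -> float64, writer optional; from balance
  geo.weight: float32 -> float32, writer required; from geo.weight
  geo.retries: int64 -> int64, writer optional; from geo.retries
  geo.id: int32 -> int32, writer optional; from geo.id
  geo.avatar: bytes -> bytes, writer optional; from geo.avatar
  => no violations; forward on Session: COMPATIBLE
migrating the Session value to v2:
  status := "BLUE"
  geo.weight := 3.75
  geo.retries := null (missing; optional => null)
  geo.id := 40 (missing; default applied)
  geo.avatar := 0x00
  attempts := 1
  verified := true
  height := -2.5
  balance := 0.25
  => decoded: {"status": "BLUE", "geo": {"weight": 3.75, "retries": null, "id": 40, "avatar": 0x00}, "attempts": 1, "verified": true, "height": -2.5, "balance": 0.25}

backward: COMPATIBLE []; forward: COMPATIBLE []; decoded: {"status": "BLUE", "geo": {"weight": 3.75, "retries": null, "id": 40, "avatar": 0x00}, "attempts": 1, "verified": true, "height": -2.5, "balance": 0.25}


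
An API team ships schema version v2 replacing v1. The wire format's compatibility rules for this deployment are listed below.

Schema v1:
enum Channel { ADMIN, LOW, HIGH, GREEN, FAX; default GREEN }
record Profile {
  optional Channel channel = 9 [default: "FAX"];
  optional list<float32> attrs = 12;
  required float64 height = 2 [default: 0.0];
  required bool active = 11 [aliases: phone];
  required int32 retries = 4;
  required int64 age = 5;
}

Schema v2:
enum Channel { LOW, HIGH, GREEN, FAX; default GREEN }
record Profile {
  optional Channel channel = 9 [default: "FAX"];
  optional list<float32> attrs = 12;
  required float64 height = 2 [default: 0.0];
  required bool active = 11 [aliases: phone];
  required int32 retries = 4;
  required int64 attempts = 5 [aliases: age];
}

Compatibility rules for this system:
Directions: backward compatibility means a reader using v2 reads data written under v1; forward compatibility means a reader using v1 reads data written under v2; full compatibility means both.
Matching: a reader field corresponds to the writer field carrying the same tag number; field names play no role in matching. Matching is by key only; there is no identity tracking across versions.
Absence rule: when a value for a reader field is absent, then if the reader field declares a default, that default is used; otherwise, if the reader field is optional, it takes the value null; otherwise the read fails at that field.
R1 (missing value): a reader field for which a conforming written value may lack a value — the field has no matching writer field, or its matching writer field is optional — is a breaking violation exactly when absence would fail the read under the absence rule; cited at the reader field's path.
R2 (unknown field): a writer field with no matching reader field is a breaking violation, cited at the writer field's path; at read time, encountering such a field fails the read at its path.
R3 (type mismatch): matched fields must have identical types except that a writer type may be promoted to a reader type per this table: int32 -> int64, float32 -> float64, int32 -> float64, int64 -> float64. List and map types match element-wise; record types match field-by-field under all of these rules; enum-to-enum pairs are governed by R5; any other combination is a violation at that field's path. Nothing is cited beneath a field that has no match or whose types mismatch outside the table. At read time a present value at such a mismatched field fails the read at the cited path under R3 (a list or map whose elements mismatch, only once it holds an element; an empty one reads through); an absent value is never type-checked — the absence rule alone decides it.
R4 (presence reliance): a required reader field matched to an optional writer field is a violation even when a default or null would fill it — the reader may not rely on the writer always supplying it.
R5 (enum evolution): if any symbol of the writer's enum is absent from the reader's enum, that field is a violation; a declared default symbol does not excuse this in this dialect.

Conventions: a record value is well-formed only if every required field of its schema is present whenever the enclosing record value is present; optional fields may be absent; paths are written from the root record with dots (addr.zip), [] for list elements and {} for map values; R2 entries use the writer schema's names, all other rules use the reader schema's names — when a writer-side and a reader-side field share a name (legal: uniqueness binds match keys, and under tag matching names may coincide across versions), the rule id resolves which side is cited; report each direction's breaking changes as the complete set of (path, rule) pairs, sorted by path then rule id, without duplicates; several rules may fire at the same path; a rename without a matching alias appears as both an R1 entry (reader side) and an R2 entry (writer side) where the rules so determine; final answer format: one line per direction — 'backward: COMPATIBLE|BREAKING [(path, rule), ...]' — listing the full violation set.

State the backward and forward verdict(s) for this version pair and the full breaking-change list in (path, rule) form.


backward: BREAKING [(channel, R5)]; forward: COMPATIBLE []

arrows below run writer -> reader for Profile
backward pass over Profile, reader schema v2, writer schema v1:
  channel <- channel (Channel -> Channel, writer optional)
  attrs <- attrs (list<float32> -> list<float32>, writer optional)
  height <- height (float64 -> float64, writer required)
  active <- active (bool -> bool, writer required)
  retries <- retries (int32 -> int32, writer required)
  attempts <- age (int64 -> int64, writer required)
  rule R5 violated at channel
  => backward verdict for Profile: BREAKING, 1 violation(s)
forward pass over Profile, reader schema v1, writer schema v2:
  channel <- channel (Channel -> Channel, writer optional)
  attrs <- attrs (list<float32> -> list<float32>, writer optional)
  height <- height (float64 -> float64, writer required)
  active <- active (bool -> bool, writer required)
  retries <- retries (int32 -> int32, writer required)
  age <- attempts (int64 -> int64, writer required)
  nothing fires on Profile: forward is COMPATIBLE


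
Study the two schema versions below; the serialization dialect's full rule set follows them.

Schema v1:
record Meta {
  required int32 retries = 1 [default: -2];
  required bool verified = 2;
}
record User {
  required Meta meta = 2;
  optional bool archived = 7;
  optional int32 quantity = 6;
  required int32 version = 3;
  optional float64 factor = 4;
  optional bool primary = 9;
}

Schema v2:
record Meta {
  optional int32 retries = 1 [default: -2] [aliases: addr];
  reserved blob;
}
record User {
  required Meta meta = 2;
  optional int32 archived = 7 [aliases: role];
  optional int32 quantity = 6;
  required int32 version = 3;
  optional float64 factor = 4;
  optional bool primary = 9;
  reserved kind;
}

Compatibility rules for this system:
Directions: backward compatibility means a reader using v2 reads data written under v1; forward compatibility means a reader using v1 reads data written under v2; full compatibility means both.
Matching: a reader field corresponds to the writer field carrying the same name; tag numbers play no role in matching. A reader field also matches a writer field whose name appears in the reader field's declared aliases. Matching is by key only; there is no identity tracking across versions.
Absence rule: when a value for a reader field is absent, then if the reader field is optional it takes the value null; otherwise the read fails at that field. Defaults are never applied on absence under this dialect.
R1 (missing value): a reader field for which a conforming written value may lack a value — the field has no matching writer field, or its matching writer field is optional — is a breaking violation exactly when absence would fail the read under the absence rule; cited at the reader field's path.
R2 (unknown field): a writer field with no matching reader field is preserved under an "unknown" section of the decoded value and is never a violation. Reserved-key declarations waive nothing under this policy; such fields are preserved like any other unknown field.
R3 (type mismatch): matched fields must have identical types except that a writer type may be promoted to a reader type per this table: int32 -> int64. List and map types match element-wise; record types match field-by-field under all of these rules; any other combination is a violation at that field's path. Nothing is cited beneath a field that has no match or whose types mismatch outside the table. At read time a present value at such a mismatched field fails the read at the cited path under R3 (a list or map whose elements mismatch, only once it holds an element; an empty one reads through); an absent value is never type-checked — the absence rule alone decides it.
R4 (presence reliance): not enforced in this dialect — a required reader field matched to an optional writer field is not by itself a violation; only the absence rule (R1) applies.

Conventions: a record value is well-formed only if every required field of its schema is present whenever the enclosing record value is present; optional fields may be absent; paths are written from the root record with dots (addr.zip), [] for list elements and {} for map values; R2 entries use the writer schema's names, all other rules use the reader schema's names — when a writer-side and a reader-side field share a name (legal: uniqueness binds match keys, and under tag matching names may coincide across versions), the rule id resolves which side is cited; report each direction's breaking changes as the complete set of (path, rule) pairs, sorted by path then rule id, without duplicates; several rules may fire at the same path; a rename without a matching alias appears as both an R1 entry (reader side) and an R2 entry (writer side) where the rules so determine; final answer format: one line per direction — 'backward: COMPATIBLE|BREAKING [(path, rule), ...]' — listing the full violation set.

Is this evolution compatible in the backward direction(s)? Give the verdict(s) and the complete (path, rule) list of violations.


the writer's type comes first in each User pair
backward pass over User, reader schema v2, writer schema v1:
  writer required, Meta -> Meta: reader meta maps from writer meta
  writer optional, bool -> int32: reader archived maps from writer archived
  writer optional, int32 -> int32: reader quantity maps from writer quantity
  writer required, int32 -> int32: reader version maps from writer version
  writer optional, float64 -> float64: reader factor maps from writer factor
  writer optional, bool -> bool: reader primary maps from writer primary
  writer required, int32 -> int32: reader meta.retries maps from writer meta.retries
  writer meta.verified: unknown to reader
  rule R3 violated at archived
  => backward: BREAKING (1)
ruling out the remaining User differences:
  field retries in record Meta: required changed to optional -> matters only for User's forward compatibility — outside the asked direction
  removed field verified from record Meta -> matters only for User's forward compatibility — outside the asked direction

backward: BREAKING [(archived, R3)]
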